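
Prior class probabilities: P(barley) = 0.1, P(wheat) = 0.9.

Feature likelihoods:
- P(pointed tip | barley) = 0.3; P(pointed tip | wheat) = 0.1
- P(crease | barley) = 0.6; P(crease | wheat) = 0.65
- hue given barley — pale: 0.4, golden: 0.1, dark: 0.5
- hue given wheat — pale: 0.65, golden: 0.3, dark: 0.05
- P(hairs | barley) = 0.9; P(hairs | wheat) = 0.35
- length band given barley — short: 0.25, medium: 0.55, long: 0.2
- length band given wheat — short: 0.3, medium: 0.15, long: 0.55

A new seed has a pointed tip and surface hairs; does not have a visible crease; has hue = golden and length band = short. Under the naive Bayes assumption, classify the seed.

barley: 0.1 × 0.3 × (1−0.6) × 0.1 × 0.9 × 0.25 = 0.00027
wheat: 0.9 × 0.1 × (1−0.65) × 0.3 × 0.35 × 0.3 = 0.00099225
Highest score → wheat.

wheat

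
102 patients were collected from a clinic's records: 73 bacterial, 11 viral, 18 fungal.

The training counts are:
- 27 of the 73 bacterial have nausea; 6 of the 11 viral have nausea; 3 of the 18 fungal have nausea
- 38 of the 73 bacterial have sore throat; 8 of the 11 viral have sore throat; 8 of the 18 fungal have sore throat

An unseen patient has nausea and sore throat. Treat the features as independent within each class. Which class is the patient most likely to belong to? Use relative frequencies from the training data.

bacterial

bacterial: (73/102) × (27/73) × (38/73) ≈ 0.137792
viral: (11/102) × (6/11) × (8/11) ≈ 0.0427807
fungal: (18/102) × (3/18) × (8/18) ≈ 0.0130719
Highest score → bacterial.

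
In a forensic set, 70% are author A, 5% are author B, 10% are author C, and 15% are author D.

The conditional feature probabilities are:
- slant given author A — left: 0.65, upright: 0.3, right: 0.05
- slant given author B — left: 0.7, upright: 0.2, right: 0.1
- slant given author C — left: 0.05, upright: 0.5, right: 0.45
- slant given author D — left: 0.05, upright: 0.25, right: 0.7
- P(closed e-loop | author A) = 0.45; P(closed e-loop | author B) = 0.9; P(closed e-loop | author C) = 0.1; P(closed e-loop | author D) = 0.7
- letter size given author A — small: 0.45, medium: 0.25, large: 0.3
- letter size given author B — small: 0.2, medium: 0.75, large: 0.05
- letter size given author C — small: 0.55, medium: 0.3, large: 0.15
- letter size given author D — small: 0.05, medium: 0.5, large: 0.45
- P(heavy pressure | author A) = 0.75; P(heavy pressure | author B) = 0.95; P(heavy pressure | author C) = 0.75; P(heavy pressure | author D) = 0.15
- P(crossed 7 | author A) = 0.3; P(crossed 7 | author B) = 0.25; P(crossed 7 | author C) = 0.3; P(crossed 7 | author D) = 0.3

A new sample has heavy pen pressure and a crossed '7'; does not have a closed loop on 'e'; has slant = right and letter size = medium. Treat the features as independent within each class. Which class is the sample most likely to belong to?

author C

author A: 0.7 × 0.05 × (1−0.45) × 0.25 × 0.75 × 0.3 = 0.0010828125
author B: 0.05 × 0.1 × (1−0.9) × 0.75 × 0.95 × 0.25 = 0.0000890625
author C: 0.1 × 0.45 × (1−0.1) × 0.3 × 0.75 × 0.3 = 0.00273375
author D: 0.15 × 0.7 × (1−0.7) × 0.5 × 0.15 × 0.3 = 0.00070875
Highest score → author C.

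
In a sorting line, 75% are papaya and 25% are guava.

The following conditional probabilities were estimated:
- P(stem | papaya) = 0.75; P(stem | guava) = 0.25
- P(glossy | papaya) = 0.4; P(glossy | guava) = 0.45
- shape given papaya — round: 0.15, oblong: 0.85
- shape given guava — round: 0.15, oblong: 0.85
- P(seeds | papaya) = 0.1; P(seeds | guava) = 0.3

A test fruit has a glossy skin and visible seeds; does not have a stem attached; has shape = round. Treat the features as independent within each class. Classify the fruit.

papaya: 0.75 × (1−0.75) × 0.4 × 0.15 × 0.1 = 0.001125
guava: 0.25 × (1−0.25) × 0.45 × 0.15 × 0.3 = 0.003796875
Highest score → guava.

guava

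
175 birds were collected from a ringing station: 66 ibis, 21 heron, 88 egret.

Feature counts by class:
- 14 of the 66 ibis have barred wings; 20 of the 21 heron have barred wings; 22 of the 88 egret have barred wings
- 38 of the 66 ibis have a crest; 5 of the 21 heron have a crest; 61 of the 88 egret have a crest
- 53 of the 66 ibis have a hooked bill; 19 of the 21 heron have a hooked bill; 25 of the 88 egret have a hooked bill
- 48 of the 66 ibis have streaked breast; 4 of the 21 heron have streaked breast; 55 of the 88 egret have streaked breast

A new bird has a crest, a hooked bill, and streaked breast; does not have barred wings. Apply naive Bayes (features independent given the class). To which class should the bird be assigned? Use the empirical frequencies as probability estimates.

ibis: (66/175) × (52/66) × (38/66) × (53/66) × (48/66) ≈ 0.0999158
heron: (21/175) × (1/21) × (5/21) × (19/21) × (4/21) ≈ 0.00023447
egret: (88/175) × (66/88) × (61/88) × (25/88) × (55/88) ≈ 0.0464184
Highest score → ibis.

ibis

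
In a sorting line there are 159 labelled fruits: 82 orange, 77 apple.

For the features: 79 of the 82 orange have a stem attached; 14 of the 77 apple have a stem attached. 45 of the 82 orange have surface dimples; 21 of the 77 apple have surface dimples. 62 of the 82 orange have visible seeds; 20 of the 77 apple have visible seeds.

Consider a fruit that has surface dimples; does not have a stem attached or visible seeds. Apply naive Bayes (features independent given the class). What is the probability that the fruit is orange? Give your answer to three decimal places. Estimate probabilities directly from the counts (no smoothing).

0.031

orange: (82/159) × (3/82) × (45/82) × (20/82) ≈ 0.00252545
apple: (77/159) × (63/77) × (21/77) × (57/77) ≈ 0.0799938
P(orange | x) = 0.00252545 / 0.08251925 ≈ 0.031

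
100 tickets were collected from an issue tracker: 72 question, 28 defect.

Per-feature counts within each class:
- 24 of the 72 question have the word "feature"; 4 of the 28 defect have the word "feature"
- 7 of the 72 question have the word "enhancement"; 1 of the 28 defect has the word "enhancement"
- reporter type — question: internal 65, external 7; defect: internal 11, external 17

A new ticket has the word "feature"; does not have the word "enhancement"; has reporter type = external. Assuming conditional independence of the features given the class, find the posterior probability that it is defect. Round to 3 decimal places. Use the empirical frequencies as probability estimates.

question: (72/100) × (24/72) × (65/72) × (7/72) ≈ 0.0210648
defect: (28/100) × (4/28) × (27/28) × (17/28) ≈ 0.0234184
P(defect | x) = 0.0234184 / 0.0444832 ≈ 0.526

0.526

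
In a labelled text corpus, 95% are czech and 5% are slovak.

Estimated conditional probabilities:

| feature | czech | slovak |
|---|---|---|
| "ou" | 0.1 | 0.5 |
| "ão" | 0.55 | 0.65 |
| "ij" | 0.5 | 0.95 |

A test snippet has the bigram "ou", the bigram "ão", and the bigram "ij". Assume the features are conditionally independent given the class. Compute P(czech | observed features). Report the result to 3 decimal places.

czech: 0.95 × 0.1 × 0.55 × 0.5 = 0.026125
slovak: 0.05 × 0.5 × 0.65 × 0.95 = 0.0154375
P(czech | x) = 0.026125 / 0.0415625 ≈ 0.629

0.629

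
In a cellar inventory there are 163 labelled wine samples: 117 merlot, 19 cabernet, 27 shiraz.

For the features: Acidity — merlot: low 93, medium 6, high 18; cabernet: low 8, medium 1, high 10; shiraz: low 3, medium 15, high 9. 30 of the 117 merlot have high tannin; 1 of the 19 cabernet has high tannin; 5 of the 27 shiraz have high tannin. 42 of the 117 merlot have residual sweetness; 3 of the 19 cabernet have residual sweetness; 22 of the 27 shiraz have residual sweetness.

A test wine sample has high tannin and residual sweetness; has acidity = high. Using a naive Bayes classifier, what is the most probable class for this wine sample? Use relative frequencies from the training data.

merlot

merlot: (117/163) × (18/117) × (30/117) × (42/117) ≈ 0.0101644
cabernet: (19/163) × (10/19) × (1/19) × (3/19) ≈ 0.000509831
shiraz: (27/163) × (9/27) × (5/27) × (22/27) ≈ 0.00833144
Highest score → merlot.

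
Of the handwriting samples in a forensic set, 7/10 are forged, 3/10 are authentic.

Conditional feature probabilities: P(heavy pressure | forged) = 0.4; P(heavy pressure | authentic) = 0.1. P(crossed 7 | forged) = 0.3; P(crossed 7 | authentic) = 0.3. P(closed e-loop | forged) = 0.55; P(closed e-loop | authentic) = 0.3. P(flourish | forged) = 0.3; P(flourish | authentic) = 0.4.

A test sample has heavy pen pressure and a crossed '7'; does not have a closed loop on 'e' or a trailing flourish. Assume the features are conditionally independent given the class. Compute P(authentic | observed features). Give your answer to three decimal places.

forged: 0.7 × 0.4 × 0.3 × (1−0.55) × (1−0.3) = 0.02646
authentic: 0.3 × 0.1 × 0.3 × (1−0.3) × (1−0.4) = 0.00378
P(authentic | x) = 0.00378 / 0.03024 ≈ 0.125

0.125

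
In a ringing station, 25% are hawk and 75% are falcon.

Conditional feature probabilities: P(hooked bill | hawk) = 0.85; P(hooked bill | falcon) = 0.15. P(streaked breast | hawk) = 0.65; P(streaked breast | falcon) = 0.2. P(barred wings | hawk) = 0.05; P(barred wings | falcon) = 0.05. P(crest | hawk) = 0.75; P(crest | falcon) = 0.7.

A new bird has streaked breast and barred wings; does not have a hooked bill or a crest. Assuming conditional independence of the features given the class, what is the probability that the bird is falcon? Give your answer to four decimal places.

hawk: 0.25 × (1−0.85) × 0.65 × 0.05 × (1−0.75) = 0.0003046875
falcon: 0.75 × (1−0.15) × 0.2 × 0.05 × (1−0.7) = 0.0019125
P(falcon | x) = 0.0019125 / 0.0022171875 ≈ 0.8626

0.8626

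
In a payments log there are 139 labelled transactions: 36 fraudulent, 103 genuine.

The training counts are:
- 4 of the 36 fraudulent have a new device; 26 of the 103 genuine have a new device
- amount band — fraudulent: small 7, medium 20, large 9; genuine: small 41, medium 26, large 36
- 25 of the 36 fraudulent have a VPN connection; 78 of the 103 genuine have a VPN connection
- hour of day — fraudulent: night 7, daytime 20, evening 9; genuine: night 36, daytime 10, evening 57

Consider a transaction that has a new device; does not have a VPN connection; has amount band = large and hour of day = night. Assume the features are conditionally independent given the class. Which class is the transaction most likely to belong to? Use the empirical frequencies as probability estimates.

genuine

fraudulent: (36/139) × (4/36) × (9/36) × (11/36) × (7/36) ≈ 0.000427436
genuine: (103/139) × (26/103) × (36/103) × (25/103) × (36/103) ≈ 0.00554615
Highest score → genuine.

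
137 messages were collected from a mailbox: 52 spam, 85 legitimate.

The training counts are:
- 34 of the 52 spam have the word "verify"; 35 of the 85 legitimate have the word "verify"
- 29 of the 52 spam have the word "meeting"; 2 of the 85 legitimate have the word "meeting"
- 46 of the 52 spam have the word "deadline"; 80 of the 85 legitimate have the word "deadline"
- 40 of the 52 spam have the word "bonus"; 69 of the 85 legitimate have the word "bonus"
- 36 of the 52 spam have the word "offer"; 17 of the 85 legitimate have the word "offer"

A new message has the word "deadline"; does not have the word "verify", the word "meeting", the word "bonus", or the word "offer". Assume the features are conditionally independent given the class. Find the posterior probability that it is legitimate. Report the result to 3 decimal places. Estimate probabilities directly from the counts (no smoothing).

spam: (52/137) × (18/52) × (23/52) × (46/52) × (12/52) × (16/52) ≈ 0.00365027
legitimate: (85/137) × (50/85) × (83/85) × (80/85) × (16/85) × (68/85) ≈ 0.0505092
P(legitimate | x) = 0.0505092 / 0.05415947 ≈ 0.933

0.933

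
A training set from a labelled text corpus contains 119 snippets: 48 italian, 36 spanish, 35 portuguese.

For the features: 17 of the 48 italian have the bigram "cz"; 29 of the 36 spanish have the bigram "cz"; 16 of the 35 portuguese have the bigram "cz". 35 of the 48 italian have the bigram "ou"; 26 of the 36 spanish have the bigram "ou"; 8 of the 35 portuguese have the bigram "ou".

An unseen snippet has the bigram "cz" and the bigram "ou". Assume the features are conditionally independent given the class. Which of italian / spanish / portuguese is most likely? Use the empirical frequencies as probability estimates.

italian: (48/119) × (17/48) × (35/48) ≈ 0.104167
spanish: (36/119) × (29/36) × (26/36) ≈ 0.176004
portuguese: (35/119) × (16/35) × (8/35) ≈ 0.0307323
Highest score → spanish.

spanish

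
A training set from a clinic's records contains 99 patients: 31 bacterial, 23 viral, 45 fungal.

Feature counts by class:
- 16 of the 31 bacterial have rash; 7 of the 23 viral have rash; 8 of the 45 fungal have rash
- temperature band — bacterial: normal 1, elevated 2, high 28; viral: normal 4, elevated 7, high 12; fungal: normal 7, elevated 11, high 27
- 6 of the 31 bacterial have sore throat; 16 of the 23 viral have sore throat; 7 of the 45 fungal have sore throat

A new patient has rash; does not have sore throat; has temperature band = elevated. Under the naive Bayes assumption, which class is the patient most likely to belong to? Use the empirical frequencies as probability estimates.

bacterial: (31/99) × (16/31) × (2/31) × (25/31) ≈ 0.00840875
viral: (23/99) × (7/23) × (7/23) × (7/23) ≈ 0.00654943
fungal: (45/99) × (8/45) × (11/45) × (38/45) ≈ 0.0166804
Highest score → fungal.

fungal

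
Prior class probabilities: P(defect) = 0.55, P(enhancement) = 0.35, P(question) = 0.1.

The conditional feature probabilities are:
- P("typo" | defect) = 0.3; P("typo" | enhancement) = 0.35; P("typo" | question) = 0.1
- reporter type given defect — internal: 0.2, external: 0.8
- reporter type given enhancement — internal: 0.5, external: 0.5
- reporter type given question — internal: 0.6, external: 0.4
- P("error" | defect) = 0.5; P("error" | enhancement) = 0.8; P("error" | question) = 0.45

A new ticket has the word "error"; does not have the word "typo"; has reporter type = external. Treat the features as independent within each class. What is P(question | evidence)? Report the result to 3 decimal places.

0.062

defect: 0.55 × (1−0.3) × 0.8 × 0.5 = 0.154
enhancement: 0.35 × (1−0.35) × 0.5 × 0.8 = 0.091
question: 0.1 × (1−0.1) × 0.4 × 0.45 = 0.0162
P(question | x) = 0.0162 / 0.2612 ≈ 0.062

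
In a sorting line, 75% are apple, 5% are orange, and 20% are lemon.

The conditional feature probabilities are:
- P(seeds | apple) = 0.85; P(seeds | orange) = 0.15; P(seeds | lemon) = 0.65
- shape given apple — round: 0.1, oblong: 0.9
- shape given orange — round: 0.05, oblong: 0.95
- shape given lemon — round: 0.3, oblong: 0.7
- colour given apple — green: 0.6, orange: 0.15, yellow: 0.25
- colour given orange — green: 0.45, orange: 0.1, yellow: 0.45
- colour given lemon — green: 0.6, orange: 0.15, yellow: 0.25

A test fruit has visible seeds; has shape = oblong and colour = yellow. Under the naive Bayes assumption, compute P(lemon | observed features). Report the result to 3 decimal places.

0.134

apple: 0.75 × 0.85 × 0.9 × 0.25 = 0.1434375
orange: 0.05 × 0.15 × 0.95 × 0.45 = 0.00320625
lemon: 0.2 × 0.65 × 0.7 × 0.25 = 0.02275
P(lemon | x) = 0.02275 / 0.16939375 ≈ 0.134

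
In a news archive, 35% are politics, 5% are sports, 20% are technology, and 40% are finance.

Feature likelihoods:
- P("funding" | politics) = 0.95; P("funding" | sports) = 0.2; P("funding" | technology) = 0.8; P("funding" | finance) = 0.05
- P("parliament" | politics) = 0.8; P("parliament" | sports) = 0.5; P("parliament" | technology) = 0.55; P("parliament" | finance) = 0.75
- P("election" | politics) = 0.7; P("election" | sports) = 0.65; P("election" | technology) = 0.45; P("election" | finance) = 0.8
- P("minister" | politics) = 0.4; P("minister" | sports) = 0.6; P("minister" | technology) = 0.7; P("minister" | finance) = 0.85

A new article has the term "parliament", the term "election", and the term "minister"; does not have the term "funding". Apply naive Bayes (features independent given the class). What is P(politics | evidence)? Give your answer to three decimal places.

0.018

politics: 0.35 × (1−0.95) × 0.8 × 0.7 × 0.4 = 0.00392
sports: 0.05 × (1−0.2) × 0.5 × 0.65 × 0.6 = 0.0078
technology: 0.2 × (1−0.8) × 0.55 × 0.45 × 0.7 = 0.00693
finance: 0.4 × (1−0.05) × 0.75 × 0.8 × 0.85 = 0.1938
P(politics | x) = 0.00392 / 0.21245 ≈ 0.018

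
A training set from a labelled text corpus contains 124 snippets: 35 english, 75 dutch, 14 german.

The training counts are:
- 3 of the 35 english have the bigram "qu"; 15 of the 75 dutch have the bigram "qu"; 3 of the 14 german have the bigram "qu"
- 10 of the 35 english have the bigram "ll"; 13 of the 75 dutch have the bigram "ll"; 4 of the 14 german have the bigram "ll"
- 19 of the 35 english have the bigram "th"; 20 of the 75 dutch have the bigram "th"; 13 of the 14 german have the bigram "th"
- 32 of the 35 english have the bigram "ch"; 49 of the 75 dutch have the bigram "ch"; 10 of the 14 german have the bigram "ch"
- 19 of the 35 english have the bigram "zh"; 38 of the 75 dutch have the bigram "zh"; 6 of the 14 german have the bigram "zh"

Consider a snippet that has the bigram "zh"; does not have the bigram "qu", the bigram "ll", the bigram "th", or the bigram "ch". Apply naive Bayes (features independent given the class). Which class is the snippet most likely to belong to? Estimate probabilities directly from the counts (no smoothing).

english: (35/124) × (32/35) × (25/35) × (16/35) × (3/35) × (19/35) ≈ 0.00392095
dutch: (75/124) × (60/75) × (62/75) × (55/75) × (26/75) × (38/75) ≈ 0.0515224
german: (14/124) × (11/14) × (10/14) × (1/14) × (4/14) × (6/14) ≈ 0.000554205
Highest score → dutch.

dutch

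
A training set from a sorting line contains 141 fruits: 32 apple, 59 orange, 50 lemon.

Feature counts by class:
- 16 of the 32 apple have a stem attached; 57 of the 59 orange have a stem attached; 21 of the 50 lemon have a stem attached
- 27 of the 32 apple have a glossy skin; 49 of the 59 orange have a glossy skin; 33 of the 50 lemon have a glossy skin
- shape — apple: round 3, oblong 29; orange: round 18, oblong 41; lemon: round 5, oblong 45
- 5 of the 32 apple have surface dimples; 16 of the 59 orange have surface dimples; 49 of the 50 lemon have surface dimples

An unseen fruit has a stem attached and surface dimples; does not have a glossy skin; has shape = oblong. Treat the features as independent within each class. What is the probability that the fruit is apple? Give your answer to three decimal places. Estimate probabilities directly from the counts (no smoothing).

0.042

apple: (32/141) × (16/32) × (5/32) × (29/32) × (5/32) ≈ 0.00251067
orange: (59/141) × (57/59) × (10/59) × (41/59) × (16/59) ≈ 0.0129123
lemon: (50/141) × (21/50) × (17/50) × (45/50) × (49/50) ≈ 0.044663
P(apple | x) = 0.00251067 / 0.06008597 ≈ 0.042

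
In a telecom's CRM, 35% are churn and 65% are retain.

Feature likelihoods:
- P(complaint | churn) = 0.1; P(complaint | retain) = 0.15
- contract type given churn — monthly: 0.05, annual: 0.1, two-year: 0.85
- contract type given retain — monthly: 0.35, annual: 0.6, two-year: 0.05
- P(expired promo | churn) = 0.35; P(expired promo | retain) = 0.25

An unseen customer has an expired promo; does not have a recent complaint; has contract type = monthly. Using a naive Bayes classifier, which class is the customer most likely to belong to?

retain

churn: 0.35 × (1−0.1) × 0.05 × 0.35 = 0.0055125
retain: 0.65 × (1−0.15) × 0.35 × 0.25 = 0.04834375
Highest score → retain.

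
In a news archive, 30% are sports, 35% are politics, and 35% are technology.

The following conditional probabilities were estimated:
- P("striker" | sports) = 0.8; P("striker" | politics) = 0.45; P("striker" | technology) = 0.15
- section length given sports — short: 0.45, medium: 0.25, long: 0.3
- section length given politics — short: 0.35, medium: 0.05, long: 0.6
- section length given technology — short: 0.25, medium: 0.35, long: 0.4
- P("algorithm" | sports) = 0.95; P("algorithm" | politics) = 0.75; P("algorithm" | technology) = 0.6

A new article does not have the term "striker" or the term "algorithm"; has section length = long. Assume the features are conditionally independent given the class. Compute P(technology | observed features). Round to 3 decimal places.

0.615

sports: 0.3 × (1−0.8) × 0.3 × (1−0.95) = 0.0009
politics: 0.35 × (1−0.45) × 0.6 × (1−0.75) = 0.028875
technology: 0.35 × (1−0.15) × 0.4 × (1−0.6) = 0.0476
P(technology | x) = 0.0476 / 0.077375 ≈ 0.615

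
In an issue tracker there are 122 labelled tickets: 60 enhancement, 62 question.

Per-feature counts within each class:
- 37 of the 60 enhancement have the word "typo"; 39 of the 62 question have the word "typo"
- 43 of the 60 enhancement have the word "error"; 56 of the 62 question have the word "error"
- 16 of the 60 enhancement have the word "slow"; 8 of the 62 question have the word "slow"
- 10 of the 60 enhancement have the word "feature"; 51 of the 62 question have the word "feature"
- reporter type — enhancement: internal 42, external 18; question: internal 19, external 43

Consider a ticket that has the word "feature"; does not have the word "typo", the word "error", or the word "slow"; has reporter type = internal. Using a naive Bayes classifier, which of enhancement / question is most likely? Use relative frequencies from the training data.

enhancement: (60/122) × (23/60) × (17/60) × (44/60) × (10/60) × (42/60) ≈ 0.00456998
question: (62/122) × (23/62) × (6/62) × (54/62) × (51/62) × (19/62) ≈ 0.00400562
Highest score → enhancement.

enhancement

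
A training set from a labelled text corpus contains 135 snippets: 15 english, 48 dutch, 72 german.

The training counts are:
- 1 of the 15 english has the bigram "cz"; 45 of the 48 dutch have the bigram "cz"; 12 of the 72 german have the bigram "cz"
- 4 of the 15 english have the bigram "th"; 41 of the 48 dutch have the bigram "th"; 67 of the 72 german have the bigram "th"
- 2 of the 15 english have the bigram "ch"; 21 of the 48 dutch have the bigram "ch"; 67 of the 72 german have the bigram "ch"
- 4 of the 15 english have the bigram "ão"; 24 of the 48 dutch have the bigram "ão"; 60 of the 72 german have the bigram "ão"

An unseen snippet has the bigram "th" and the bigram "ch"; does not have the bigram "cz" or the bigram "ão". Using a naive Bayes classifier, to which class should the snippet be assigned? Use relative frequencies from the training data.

german

english: (15/135) × (14/15) × (4/15) × (2/15) × (11/15) ≈ 0.00270398
dutch: (48/135) × (3/48) × (41/48) × (21/48) × (24/48) ≈ 0.0041522
german: (72/135) × (60/72) × (67/72) × (67/72) × (12/72) ≈ 0.0641432
Highest score → german.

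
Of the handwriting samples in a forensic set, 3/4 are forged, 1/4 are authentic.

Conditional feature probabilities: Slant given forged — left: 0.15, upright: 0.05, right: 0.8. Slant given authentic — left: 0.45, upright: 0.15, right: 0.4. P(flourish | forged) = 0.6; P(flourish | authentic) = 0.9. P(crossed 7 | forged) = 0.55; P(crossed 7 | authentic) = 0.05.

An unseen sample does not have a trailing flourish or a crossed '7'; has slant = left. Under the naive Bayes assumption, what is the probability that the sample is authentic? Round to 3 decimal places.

forged: 0.75 × 0.15 × (1−0.6) × (1−0.55) = 0.02025
authentic: 0.25 × 0.45 × (1−0.9) × (1−0.05) = 0.0106875
P(authentic | x) = 0.0106875 / 0.0309375 ≈ 0.345

0.345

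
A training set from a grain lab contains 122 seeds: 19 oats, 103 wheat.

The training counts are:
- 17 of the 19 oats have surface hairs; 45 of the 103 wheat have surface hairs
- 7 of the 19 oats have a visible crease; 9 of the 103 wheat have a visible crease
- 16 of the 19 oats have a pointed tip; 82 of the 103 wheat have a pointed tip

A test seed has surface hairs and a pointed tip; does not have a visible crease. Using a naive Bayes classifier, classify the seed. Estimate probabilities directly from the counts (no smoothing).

wheat

oats: (19/122) × (17/19) × (12/19) × (16/19) ≈ 0.0741111
wheat: (103/122) × (45/103) × (94/103) × (82/103) ≈ 0.267991
Highest score → wheat.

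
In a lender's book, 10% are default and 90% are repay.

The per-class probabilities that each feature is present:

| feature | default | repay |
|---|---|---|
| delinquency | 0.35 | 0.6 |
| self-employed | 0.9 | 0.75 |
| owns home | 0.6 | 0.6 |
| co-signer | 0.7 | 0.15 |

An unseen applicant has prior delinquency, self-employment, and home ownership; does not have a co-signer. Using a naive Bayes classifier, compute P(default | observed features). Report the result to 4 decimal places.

0.0267

default: 0.1 × 0.35 × 0.9 × 0.6 × (1−0.7) = 0.00567
repay: 0.9 × 0.6 × 0.75 × 0.6 × (1−0.15) = 0.20655
P(default | x) = 0.00567 / 0.21222 ≈ 0.0267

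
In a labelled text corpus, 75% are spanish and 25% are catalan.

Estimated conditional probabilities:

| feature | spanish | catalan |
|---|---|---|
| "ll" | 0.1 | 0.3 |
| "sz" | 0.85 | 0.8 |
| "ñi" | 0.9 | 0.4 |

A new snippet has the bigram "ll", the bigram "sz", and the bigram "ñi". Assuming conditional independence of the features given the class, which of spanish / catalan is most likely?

spanish

spanish: 0.75 × 0.1 × 0.85 × 0.9 = 0.057375
catalan: 0.25 × 0.3 × 0.8 × 0.4 = 0.024
Highest score → spanish.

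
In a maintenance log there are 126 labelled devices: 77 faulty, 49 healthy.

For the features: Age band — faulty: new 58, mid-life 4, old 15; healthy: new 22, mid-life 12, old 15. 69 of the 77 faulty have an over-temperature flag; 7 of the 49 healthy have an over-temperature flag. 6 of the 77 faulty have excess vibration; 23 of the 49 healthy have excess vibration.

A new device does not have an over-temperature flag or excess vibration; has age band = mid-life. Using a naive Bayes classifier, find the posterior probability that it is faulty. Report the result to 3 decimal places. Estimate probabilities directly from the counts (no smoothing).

faulty: (77/126) × (4/77) × (8/77) × (71/77) ≈ 0.00304128
healthy: (49/126) × (12/49) × (42/49) × (26/49) ≈ 0.0433153
P(faulty | x) = 0.00304128 / 0.04635658 ≈ 0.066

0.066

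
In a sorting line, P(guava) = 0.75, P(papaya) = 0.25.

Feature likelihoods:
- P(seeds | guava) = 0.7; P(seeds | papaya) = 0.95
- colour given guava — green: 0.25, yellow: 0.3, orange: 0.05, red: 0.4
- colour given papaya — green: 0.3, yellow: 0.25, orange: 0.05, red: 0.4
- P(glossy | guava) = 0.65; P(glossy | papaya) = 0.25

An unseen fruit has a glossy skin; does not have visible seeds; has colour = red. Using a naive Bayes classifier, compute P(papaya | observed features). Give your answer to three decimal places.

0.021

guava: 0.75 × (1−0.7) × 0.4 × 0.65 = 0.0585
papaya: 0.25 × (1−0.95) × 0.4 × 0.25 = 0.00125
P(papaya | x) = 0.00125 / 0.05975 ≈ 0.021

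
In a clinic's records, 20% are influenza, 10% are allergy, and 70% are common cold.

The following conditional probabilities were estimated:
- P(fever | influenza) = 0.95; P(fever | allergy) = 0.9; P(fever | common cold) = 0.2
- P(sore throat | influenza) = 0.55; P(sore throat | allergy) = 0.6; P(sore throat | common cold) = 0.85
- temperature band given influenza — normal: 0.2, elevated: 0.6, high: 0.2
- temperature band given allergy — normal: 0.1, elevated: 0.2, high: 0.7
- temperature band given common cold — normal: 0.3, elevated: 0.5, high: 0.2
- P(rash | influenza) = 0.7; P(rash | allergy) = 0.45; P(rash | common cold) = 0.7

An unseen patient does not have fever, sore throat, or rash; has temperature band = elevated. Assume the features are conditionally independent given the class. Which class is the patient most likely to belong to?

influenza: 0.2 × (1−0.95) × (1−0.55) × 0.6 × (1−0.7) = 0.00081
allergy: 0.1 × (1−0.9) × (1−0.6) × 0.2 × (1−0.45) = 0.00044
common cold: 0.7 × (1−0.2) × (1−0.85) × 0.5 × (1−0.7) = 0.0126
Highest score → common cold.

common cold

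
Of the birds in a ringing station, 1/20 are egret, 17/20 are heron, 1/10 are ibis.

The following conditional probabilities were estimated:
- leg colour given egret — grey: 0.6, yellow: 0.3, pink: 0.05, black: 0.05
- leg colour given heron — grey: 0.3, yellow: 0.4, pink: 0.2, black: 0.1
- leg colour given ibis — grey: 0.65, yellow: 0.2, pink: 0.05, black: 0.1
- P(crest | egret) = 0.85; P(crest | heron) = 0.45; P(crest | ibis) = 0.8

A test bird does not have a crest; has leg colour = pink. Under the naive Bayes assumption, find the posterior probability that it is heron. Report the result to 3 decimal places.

0.986

egret: 0.05 × 0.05 × (1−0.85) = 0.000375
heron: 0.85 × 0.2 × (1−0.45) = 0.0935
ibis: 0.1 × 0.05 × (1−0.8) = 0.001
P(heron | x) = 0.0935 / 0.094875 ≈ 0.986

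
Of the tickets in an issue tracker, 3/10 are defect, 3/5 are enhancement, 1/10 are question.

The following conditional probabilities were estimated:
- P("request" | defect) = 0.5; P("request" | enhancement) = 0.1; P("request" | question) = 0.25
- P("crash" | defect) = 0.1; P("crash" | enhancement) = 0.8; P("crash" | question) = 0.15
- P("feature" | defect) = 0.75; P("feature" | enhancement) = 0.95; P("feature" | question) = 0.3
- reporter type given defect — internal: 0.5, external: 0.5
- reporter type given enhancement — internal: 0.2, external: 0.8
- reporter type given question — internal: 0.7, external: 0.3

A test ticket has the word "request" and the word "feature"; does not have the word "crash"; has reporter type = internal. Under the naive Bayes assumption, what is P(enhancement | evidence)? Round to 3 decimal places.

defect: 0.3 × 0.5 × (1−0.1) × 0.75 × 0.5 = 0.050625
enhancement: 0.6 × 0.1 × (1−0.8) × 0.95 × 0.2 = 0.00228
question: 0.1 × 0.25 × (1−0.15) × 0.3 × 0.7 = 0.0044625
P(enhancement | x) = 0.00228 / 0.0573675 ≈ 0.040

0.040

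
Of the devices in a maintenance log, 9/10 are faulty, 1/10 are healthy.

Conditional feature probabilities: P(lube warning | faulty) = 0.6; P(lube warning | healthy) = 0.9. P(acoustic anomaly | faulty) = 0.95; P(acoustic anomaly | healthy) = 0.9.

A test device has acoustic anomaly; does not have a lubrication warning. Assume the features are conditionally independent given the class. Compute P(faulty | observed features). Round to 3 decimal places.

0.974

faulty: 0.9 × (1−0.6) × 0.95 = 0.342
healthy: 0.1 × (1−0.9) × 0.9 = 0.009
P(faulty | x) = 0.342 / 0.351 ≈ 0.974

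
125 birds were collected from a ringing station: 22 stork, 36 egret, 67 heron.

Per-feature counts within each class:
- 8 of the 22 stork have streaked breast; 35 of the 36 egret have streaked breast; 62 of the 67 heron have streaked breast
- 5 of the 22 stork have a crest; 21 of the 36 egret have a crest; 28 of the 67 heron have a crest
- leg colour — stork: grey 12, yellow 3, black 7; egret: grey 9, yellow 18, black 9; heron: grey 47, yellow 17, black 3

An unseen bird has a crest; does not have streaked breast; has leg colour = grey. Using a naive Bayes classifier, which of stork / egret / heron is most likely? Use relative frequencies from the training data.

stork

stork: (22/125) × (14/22) × (5/22) × (12/22) ≈ 0.0138843
egret: (36/125) × (1/36) × (21/36) × (9/36) ≈ 0.00116667
heron: (67/125) × (5/67) × (28/67) × (47/67) ≈ 0.0117264
Highest score → stork.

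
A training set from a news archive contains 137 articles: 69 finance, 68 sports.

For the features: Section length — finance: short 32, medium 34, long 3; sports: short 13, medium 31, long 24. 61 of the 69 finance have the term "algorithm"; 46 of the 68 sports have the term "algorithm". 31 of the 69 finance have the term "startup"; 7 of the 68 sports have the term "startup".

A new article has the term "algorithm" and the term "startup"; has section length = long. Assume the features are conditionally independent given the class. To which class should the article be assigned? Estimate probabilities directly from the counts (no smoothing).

finance: (69/137) × (3/69) × (61/69) × (31/69) ≈ 0.00869749
sports: (68/137) × (24/68) × (46/68) × (7/68) ≈ 0.0121991
Highest score → sports.

sports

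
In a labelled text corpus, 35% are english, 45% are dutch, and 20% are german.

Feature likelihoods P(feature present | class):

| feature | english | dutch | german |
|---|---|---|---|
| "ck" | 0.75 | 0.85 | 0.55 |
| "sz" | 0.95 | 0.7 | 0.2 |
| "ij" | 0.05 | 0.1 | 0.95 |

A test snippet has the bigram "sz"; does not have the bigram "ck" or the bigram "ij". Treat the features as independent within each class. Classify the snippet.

english

english: 0.35 × (1−0.75) × 0.95 × (1−0.05) = 0.07896875
dutch: 0.45 × (1−0.85) × 0.7 × (1−0.1) = 0.042525
german: 0.2 × (1−0.55) × 0.2 × (1−0.95) = 0.0009
Highest score → english.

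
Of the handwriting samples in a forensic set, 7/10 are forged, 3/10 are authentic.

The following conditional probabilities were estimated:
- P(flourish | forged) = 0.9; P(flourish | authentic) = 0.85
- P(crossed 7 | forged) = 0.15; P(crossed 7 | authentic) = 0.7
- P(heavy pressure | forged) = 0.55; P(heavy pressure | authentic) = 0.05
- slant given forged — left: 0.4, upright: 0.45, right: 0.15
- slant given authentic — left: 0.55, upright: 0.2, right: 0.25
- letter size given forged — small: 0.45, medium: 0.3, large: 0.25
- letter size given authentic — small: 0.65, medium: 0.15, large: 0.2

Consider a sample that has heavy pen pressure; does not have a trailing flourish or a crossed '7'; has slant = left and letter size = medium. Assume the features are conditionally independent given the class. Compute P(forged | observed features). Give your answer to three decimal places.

0.986

forged: 0.7 × (1−0.9) × (1−0.15) × 0.55 × 0.4 × 0.3 = 0.003927
authentic: 0.3 × (1−0.85) × (1−0.7) × 0.05 × 0.55 × 0.15 = 0.0000556875
P(forged | x) = 0.003927 / 0.0039826875 ≈ 0.986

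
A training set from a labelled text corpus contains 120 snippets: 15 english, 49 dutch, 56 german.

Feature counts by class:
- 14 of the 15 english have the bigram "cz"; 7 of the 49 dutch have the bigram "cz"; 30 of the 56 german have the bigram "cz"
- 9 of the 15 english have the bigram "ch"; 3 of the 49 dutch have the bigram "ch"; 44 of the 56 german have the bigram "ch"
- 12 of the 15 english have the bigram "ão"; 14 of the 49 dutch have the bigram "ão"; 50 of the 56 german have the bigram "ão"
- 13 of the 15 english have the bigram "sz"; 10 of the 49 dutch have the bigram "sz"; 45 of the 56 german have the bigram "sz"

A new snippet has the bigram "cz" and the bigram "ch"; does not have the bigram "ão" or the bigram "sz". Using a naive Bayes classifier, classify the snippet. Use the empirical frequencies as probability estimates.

english: (15/120) × (14/15) × (9/15) × (3/15) × (2/15) ≈ 0.00186667
dutch: (49/120) × (7/49) × (3/49) × (35/49) × (39/49) ≈ 0.0020304
german: (56/120) × (30/56) × (44/56) × (6/56) × (11/56) ≈ 0.00413402
Highest score → german.

german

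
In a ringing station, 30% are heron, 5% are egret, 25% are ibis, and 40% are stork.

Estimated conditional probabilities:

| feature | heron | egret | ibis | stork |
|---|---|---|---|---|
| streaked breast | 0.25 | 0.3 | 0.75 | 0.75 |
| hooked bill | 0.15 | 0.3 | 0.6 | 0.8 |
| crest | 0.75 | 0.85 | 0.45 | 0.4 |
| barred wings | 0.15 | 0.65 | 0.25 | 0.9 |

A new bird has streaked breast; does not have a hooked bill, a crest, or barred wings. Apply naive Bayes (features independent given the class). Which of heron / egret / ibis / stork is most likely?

heron: 0.3 × 0.25 × (1−0.15) × (1−0.75) × (1−0.15) = 0.013546875
egret: 0.05 × 0.3 × (1−0.3) × (1−0.85) × (1−0.65) = 0.00055125
ibis: 0.25 × 0.75 × (1−0.6) × (1−0.45) × (1−0.25) = 0.0309375
stork: 0.4 × 0.75 × (1−0.8) × (1−0.4) × (1−0.9) = 0.0036
Highest score → ibis.

ibis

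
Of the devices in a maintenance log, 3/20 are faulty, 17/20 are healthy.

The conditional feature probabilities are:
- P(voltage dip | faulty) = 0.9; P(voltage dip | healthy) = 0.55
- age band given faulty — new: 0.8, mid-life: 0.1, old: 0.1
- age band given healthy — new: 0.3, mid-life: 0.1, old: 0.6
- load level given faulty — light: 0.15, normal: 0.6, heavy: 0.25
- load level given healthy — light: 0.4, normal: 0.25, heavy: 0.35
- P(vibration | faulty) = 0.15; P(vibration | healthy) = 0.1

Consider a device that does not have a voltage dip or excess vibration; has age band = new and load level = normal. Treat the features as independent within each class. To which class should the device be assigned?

healthy

faulty: 0.15 × (1−0.9) × 0.8 × 0.6 × (1−0.15) = 0.00612
healthy: 0.85 × (1−0.55) × 0.3 × 0.25 × (1−0.1) = 0.02581875
Highest score → healthy.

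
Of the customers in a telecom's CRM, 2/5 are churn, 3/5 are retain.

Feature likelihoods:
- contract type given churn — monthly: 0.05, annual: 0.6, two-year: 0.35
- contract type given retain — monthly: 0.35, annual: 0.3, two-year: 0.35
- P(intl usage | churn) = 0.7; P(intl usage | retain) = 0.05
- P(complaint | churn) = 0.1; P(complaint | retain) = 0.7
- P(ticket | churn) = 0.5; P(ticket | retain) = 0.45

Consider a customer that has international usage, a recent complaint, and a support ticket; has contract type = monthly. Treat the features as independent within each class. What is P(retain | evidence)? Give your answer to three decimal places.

churn: 0.4 × 0.05 × 0.7 × 0.1 × 0.5 = 0.0007
retain: 0.6 × 0.35 × 0.05 × 0.7 × 0.45 = 0.0033075
P(retain | x) = 0.0033075 / 0.0040075 ≈ 0.825

0.825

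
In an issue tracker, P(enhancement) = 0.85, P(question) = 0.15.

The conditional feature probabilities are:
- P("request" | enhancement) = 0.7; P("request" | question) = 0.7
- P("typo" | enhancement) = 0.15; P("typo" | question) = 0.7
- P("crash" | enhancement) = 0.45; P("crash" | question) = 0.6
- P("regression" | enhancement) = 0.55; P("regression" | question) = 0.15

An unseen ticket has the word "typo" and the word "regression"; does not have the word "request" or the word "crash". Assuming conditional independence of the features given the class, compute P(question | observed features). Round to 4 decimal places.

enhancement: 0.85 × (1−0.7) × 0.15 × (1−0.45) × 0.55 = 0.011570625
question: 0.15 × (1−0.7) × 0.7 × (1−0.6) × 0.15 = 0.00189
P(question | x) = 0.00189 / 0.013460625 ≈ 0.1404

0.1404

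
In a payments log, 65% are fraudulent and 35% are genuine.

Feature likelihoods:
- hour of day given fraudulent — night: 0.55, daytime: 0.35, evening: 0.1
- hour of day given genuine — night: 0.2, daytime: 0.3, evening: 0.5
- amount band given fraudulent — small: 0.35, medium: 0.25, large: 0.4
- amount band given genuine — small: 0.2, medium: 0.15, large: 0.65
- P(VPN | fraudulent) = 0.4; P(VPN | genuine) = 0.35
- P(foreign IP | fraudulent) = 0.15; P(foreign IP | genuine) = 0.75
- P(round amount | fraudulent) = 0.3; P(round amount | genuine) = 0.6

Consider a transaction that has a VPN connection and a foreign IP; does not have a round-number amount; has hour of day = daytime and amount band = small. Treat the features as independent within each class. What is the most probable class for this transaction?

fraudulent

fraudulent: 0.65 × 0.35 × 0.35 × 0.4 × 0.15 × (1−0.3) = 0.00334425
genuine: 0.35 × 0.3 × 0.2 × 0.35 × 0.75 × (1−0.6) = 0.002205
Highest score → fraudulent.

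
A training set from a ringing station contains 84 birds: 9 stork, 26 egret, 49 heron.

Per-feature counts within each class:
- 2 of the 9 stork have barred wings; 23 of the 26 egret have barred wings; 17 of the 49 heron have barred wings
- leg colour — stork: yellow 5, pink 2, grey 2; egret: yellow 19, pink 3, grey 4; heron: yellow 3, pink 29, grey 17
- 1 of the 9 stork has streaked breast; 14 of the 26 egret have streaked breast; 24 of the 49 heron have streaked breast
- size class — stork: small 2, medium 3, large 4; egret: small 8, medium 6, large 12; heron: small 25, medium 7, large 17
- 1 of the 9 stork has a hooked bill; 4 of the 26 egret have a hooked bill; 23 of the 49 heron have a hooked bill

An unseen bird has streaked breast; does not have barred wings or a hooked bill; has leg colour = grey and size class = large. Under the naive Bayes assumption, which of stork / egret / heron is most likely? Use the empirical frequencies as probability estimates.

heron

stork: (9/84) × (7/9) × (2/9) × (1/9) × (4/9) × (8/9) ≈ 0.000812884
egret: (26/84) × (3/26) × (4/26) × (14/26) × (12/26) × (22/26) ≈ 0.00115542
heron: (49/84) × (32/49) × (17/49) × (24/49) × (17/49) × (26/49) ≈ 0.0119171
Highest score → heron.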